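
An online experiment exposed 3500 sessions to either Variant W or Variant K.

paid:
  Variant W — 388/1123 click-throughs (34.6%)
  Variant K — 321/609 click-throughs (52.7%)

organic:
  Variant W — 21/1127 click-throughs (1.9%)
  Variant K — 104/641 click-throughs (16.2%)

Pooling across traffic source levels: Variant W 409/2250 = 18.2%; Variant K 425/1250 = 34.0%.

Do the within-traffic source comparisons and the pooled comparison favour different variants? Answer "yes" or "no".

no

Within each traffic source level (paid 34.6% vs 52.7%; organic 1.9% vs 16.2%), Variant K has the higher rate every time. Pooled: 18.2% vs 34.0% — Variant K has the higher rate overall. They agree.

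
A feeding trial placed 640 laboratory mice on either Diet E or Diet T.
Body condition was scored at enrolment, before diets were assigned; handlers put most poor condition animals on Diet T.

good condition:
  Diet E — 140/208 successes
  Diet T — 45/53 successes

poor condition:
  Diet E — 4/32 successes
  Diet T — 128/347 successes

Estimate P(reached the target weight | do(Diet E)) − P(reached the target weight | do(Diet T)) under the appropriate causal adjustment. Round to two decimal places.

-0.22

Starting body condition is set before the diet has any effect — it is not caused by the diet — and it independently drives the outcome. That makes it a confounder, so the causal comparison is within starting body condition levels.
Adjusting over the population distribution of starting body condition: 0.408·(0.673−0.849) + 0.592·(0.125−0.369) = -0.216.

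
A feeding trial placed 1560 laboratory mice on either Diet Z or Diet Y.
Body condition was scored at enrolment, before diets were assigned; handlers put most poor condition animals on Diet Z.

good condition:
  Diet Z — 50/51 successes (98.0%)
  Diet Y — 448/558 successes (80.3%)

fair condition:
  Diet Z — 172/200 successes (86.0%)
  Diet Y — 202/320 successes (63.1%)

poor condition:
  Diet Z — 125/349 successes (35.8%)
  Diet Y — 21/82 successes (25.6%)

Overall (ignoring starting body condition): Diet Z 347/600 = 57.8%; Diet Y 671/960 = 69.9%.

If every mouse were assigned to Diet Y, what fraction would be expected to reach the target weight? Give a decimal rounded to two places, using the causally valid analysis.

0.59

Starting body condition is set before the diet has any effect — it is not caused by the diet — and it independently drives the outcome. That makes it a confounder, so the causal comparison is within starting body condition levels.
Standardising Diet Y to the population starting body condition mix: 0.390·448/558 + 0.333·202/320 + 0.276·21/82 = 0.595.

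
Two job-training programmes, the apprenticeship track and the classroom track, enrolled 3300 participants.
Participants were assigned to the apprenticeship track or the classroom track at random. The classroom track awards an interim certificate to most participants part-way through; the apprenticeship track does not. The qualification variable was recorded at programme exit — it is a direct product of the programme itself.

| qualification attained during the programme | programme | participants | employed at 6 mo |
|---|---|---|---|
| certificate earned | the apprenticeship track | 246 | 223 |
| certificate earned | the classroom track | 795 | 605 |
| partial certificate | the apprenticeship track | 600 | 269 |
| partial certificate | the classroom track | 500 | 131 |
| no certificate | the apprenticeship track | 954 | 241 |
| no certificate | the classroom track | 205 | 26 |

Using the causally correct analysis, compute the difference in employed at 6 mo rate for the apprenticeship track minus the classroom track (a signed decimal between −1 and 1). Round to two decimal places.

Within every qualification attained during the programme level the apprenticeship track has the higher rate, yet pooled the classroom track does — Simpson's reversal.
Qualification attained during the programme lies on the pathway programme → qualification attained during the programme → outcome, so adjusting for it blocks the indirect effect. For the total causal effect of programme, use the unadjusted pooled rates.
The causal difference is the pooled difference: 0.407 − 0.508 = -0.101.

-0.10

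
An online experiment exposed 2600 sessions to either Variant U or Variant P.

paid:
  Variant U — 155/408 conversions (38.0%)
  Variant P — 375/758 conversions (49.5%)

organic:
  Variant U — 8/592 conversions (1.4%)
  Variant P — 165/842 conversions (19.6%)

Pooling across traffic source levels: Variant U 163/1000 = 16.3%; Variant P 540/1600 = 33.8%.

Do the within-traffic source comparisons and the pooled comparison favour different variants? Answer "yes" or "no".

no

Within each traffic source level (paid 38.0% vs 49.5%; organic 1.4% vs 19.6%), Variant P has the higher rate every time. Pooled: 16.3% vs 33.8% — Variant P has the higher rate overall. They agree.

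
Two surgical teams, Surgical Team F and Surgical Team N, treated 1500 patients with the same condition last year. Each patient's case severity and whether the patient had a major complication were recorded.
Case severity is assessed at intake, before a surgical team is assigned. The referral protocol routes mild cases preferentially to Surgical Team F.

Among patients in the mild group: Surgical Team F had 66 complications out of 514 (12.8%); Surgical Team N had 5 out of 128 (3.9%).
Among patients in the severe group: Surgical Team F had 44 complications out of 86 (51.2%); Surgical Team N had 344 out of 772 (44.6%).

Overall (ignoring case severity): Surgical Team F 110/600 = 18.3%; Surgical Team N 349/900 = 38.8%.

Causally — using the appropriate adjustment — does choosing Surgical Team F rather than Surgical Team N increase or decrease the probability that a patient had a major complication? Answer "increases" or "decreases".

Here case severity is a common cause — it drives both which surgical team a case falls under and the outcome. The crude comparison mixes populations; the stratum-specific rates are the causally relevant ones.
Within each level — mild: 12.8% vs 3.9%; severe: 51.2% vs 44.6% — Surgical Team N is lower every time.

increases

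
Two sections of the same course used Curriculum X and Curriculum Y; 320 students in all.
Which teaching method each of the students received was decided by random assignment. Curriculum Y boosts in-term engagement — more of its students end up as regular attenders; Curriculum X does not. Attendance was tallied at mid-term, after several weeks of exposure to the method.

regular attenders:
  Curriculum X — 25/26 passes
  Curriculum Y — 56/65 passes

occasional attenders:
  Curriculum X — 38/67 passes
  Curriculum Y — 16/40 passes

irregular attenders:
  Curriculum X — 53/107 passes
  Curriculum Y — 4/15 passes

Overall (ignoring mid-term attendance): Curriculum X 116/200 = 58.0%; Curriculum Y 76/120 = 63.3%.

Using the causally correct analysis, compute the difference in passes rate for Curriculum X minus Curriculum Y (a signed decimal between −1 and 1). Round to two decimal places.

-0.05

The mid-term attendance-specific comparison favours Curriculum X throughout, but the pooled figures favour Curriculum Y. The question is whether to condition on mid-term attendance.
The distribution of mid-term attendance is itself part of what the teaching method does — it is an intermediate outcome. Holding it fixed would remove that part of the effect; the total effect is the pooled difference.
The causal difference is the pooled difference: 0.580 − 0.633 = -0.053.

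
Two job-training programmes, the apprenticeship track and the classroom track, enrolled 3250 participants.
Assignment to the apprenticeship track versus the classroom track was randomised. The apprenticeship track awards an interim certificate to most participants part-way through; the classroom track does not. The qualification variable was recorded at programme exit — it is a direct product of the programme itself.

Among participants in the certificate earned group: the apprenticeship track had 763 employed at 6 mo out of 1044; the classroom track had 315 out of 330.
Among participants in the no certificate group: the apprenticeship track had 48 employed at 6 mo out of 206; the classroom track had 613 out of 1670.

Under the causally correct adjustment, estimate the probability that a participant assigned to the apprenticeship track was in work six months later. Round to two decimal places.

0.65

Within every qualification attained during the programme level the classroom track has the higher rate, yet pooled the apprenticeship track does — Simpson's reversal.
Qualification attained during the programme is downstream of the programme. One should not condition on a consequence of treatment, so the overall rates are the right comparison.
So P(outcome | do(the apprenticeship track)) is just the pooled rate for the apprenticeship track: 811/1250 = 0.649.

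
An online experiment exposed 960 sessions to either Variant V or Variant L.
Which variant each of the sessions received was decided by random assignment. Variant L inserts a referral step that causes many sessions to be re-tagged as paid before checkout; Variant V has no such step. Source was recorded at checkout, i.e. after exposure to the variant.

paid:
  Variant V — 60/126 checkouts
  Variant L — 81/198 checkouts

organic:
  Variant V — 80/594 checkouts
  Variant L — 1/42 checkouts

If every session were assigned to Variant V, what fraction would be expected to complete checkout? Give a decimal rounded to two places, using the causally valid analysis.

Traffic source here is a post-treatment variable shaped by the variant; conditioning on it would introduce bias rather than remove it. The overall comparison is the causal one.
So P(outcome | do(Variant V)) is just the pooled rate for Variant V: 140/720 = 0.194.

0.19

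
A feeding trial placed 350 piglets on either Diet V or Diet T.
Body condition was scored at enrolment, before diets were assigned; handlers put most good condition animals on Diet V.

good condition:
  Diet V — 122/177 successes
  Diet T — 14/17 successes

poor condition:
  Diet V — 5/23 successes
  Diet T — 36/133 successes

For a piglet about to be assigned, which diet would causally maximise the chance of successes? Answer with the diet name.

Starting body condition is set before the diet has any effect — it is not caused by the diet — and it independently drives the outcome. That makes it a confounder, so the causal comparison is within starting body condition levels.
Within each level — good condition: 68.9% vs 82.4%; poor condition: 21.7% vs 27.1% — Diet T is higher every time.

Diet T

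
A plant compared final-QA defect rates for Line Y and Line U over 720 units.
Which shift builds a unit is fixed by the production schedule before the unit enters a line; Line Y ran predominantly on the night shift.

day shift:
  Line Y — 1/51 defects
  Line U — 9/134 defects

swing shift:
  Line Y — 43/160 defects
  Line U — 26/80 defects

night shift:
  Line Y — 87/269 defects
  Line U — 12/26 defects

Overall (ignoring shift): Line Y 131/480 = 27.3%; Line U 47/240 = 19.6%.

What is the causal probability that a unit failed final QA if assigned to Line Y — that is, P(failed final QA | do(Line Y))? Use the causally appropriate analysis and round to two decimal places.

0.23

Since shift is a pre-existing factor (not a product of the line) and it affects the outcome on its own, it is a confounder. The stratified rates, not the pooled rate, identify the causal effect.
Standardising Line Y to the population shift mix: 0.257·1/51 + 0.333·43/160 + 0.410·87/269 = 0.227.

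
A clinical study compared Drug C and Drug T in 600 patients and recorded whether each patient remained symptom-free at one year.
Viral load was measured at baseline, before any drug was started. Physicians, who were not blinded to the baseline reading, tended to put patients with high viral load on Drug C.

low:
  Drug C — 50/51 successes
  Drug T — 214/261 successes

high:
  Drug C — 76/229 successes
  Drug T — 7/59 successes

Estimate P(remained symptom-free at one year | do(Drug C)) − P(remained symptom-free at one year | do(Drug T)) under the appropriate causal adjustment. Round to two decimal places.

Within every viral load level Drug C has the higher rate, yet pooled Drug T does — Simpson's reversal.
Since viral load is a pre-existing factor (not a product of the drug) and it affects the outcome on its own, it is a confounder. The stratified rates, not the pooled rate, identify the causal effect.
Adjusting over the population distribution of viral load: 0.520·(0.980−0.820) + 0.480·(0.332−0.119) = +0.186.

+0.19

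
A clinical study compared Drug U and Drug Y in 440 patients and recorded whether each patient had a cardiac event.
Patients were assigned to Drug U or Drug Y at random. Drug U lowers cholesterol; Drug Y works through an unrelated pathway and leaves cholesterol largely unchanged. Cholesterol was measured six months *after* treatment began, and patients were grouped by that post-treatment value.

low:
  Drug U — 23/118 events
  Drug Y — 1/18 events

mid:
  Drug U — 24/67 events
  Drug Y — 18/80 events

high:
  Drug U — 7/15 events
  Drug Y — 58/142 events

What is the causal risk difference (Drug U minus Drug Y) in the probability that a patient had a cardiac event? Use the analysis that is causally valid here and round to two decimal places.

-0.05

Cholesterol is recorded after the drug and is itself shifted by it — it sits on the causal path from drug to outcome. Conditioning on a mediator would strip out part of the effect we want; the pooled comparison gives the total causal effect.
The causal difference is the pooled difference: 0.270 − 0.321 = -0.051.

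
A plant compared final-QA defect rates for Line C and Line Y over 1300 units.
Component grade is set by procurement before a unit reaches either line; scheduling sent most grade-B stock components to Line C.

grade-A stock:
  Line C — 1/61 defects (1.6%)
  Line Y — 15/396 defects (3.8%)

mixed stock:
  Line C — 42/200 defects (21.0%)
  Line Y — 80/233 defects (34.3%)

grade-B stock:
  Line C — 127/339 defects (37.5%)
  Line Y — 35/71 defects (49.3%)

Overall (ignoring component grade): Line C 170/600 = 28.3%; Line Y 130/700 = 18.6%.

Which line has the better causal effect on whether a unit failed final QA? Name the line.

Within every component grade level Line C has the lower rate, yet pooled Line Y does — Simpson's reversal.
Since component grade is a pre-existing factor (not a product of the line) and it affects the outcome on its own, it is a confounder. The stratified rates, not the pooled rate, identify the causal effect.
Within each level — grade-A stock: 1.6% vs 3.8%; mixed stock: 21.0% vs 34.3%; grade-B stock: 37.5% vs 49.3% — Line C is lower every time.

Line C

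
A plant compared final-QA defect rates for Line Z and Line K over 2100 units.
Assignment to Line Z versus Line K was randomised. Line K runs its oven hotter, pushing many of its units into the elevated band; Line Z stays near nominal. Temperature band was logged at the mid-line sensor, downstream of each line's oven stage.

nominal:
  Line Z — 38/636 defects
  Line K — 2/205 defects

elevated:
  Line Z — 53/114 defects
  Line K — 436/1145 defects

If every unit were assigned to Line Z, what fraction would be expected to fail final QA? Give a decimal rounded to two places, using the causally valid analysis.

The distribution of in-process temperature band is itself part of what the line does — it is an intermediate outcome. Holding it fixed would remove that part of the effect; the total effect is the pooled difference.
So P(outcome | do(Line Z)) is just the pooled rate for Line Z: 91/750 = 0.121.

0.12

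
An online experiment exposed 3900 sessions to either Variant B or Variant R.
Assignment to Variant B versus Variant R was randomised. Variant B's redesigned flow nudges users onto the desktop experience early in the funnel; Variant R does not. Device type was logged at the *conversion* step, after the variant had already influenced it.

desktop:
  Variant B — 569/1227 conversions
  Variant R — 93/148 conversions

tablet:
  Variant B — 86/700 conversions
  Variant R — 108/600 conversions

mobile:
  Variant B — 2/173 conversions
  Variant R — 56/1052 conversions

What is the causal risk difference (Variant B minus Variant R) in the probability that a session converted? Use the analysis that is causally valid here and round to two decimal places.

+0.17

The device type-specific comparison favours Variant R throughout, but the pooled figures favour Variant B. The question is whether to condition on device type.
Device type here is a post-treatment variable shaped by the variant; conditioning on it would introduce bias rather than remove it. The overall comparison is the causal one.
The causal difference is the pooled difference: 0.313 − 0.143 = +0.170.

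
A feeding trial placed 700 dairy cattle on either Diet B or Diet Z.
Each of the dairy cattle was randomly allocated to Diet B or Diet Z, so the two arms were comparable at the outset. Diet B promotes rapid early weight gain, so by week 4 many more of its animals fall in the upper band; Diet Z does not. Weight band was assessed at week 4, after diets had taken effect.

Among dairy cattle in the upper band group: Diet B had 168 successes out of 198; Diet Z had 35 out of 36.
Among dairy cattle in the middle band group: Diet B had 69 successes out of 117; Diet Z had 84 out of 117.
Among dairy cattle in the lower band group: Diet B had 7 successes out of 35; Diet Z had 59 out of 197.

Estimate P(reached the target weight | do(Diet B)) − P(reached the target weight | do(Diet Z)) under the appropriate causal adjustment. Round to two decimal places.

+0.19

The stratified and pooled comparisons disagree (Diet Z wins within each week-4 weight band; Diet B wins overall), so the answer turns on the causal role of week-4 weight band.
Week-4 weight band here is a post-treatment variable shaped by the diet; conditioning on it would introduce bias rather than remove it. The overall comparison is the causal one.
The causal difference is the pooled difference: 0.697 − 0.509 = +0.189.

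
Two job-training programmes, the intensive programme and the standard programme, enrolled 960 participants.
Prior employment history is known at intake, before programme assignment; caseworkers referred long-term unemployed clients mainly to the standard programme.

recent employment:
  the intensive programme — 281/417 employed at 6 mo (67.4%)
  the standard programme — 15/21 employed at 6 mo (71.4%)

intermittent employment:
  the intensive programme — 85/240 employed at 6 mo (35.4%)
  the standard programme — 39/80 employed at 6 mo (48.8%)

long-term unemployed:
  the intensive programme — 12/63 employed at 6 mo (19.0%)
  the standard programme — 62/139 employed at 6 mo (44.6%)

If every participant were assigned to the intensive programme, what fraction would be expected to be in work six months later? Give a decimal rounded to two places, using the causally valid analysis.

Within every prior employment history level the standard programme has the higher rate, yet pooled the intensive programme does — Simpson's reversal.
Prior employment history differs across programmes for reasons unrelated to any effect of the programme itself, and it separately predicts the outcome — a classic confounder. We must compare within prior employment history levels.
Standardising the intensive programme to the population prior employment history mix: 0.456·281/417 + 0.333·85/240 + 0.210·12/63 = 0.466.

0.47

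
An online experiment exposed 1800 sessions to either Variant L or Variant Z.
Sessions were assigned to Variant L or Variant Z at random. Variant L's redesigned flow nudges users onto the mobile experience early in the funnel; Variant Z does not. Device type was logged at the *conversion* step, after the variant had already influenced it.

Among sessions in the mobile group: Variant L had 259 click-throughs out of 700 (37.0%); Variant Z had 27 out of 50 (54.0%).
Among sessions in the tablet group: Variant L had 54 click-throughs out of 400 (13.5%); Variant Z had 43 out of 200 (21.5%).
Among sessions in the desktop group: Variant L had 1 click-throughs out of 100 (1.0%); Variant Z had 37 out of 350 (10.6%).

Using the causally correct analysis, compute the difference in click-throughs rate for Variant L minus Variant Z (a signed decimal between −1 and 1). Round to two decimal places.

+0.08

Variant Z is higher inside every device type stratum but Variant L is higher in aggregate. Whether to stratify depends on how device type relates to the variant.
Device type is downstream of the variant. One should not condition on a consequence of treatment, so the overall rates are the right comparison.
The causal difference is the pooled difference: 0.262 − 0.178 = +0.083.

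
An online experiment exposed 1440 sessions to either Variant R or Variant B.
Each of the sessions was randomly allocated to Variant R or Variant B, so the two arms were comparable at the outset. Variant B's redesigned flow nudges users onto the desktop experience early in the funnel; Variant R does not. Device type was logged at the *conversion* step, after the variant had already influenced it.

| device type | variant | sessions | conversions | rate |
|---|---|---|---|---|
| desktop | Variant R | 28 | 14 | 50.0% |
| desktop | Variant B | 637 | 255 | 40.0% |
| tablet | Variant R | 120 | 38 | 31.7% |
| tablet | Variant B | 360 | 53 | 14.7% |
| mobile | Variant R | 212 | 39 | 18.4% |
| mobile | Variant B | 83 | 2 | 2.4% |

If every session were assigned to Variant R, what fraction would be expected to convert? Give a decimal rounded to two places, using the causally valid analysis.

0.25

Device type lies on the pathway variant → device type → outcome, so adjusting for it blocks the indirect effect. For the total causal effect of variant, use the unadjusted pooled rates.
So P(outcome | do(Variant R)) is just the pooled rate for Variant R: 91/360 = 0.253.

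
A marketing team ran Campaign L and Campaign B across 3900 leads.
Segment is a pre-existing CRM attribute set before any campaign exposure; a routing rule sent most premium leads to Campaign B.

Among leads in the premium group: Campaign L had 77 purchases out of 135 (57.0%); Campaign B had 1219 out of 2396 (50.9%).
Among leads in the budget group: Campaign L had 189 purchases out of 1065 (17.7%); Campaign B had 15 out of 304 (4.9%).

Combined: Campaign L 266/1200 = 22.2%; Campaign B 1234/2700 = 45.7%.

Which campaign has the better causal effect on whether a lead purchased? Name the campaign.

Campaign L

The stratified and pooled comparisons disagree (Campaign L wins within each customer segment; Campaign B wins overall), so the answer turns on the causal role of customer segment.
Customer segment is set before the campaign has any effect — it is not caused by the campaign — and it independently drives the outcome. That makes it a confounder, so the causal comparison is within customer segment levels.
Within each level — premium: 57.0% vs 50.9%; budget: 17.7% vs 4.9% — Campaign L is higher every time.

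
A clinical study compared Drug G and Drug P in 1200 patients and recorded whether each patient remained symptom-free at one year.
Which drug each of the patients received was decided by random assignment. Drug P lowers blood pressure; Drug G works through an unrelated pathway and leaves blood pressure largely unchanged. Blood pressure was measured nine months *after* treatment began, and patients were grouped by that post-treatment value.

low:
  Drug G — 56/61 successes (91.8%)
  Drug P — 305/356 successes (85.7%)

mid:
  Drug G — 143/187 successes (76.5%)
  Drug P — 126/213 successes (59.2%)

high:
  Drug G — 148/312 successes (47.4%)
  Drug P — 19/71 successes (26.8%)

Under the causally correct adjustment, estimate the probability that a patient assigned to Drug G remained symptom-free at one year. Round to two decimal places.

0.62

Blood pressure here is a post-treatment variable shaped by the drug; conditioning on it would introduce bias rather than remove it. The overall comparison is the causal one.
So P(outcome | do(Drug G)) is just the pooled rate for Drug G: 347/560 = 0.620.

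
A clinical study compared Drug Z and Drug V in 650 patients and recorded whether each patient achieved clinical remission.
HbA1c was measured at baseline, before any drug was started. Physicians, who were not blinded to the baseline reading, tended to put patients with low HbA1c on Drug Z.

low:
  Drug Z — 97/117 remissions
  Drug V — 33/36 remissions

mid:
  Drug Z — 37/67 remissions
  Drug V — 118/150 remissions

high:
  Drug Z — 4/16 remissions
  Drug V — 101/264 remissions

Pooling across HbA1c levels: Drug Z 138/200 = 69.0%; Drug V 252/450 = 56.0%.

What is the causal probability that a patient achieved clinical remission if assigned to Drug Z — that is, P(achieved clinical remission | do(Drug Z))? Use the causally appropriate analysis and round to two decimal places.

The stratified and pooled comparisons disagree (Drug V wins within each HbA1c; Drug Z wins overall), so the answer turns on the causal role of HbA1c.
Here HbA1c is a common cause — it drives both which drug a case falls under and the outcome. The crude comparison mixes populations; the stratum-specific rates are the causally relevant ones.
Standardising Drug Z to the population HbA1c mix: 0.235·97/117 + 0.334·37/67 + 0.431·4/16 = 0.487.

0.49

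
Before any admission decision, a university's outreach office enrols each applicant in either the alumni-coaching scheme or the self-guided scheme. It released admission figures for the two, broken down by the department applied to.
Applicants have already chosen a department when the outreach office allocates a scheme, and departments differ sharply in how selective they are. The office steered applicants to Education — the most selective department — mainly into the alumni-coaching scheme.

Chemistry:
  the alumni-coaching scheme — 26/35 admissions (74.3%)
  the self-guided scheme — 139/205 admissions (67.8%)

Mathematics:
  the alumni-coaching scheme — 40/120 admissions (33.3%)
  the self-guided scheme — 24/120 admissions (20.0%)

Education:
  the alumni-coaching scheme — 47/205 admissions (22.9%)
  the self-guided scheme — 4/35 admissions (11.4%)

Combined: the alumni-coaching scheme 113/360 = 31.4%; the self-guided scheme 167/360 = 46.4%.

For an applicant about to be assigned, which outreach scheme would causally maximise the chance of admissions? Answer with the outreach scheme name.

the alumni-coaching scheme

Within every department level the alumni-coaching scheme has the higher rate, yet pooled the self-guided scheme does — Simpson's reversal.
Department differs across outreach schemes for reasons unrelated to any effect of the outreach scheme itself, and it separately predicts the outcome — a classic confounder. We must compare within department levels.
Within each level — Chemistry: 74.3% vs 67.8%; Mathematics: 33.3% vs 20.0%; Education: 22.9% vs 11.4% — the alumni-coaching scheme is higher every time.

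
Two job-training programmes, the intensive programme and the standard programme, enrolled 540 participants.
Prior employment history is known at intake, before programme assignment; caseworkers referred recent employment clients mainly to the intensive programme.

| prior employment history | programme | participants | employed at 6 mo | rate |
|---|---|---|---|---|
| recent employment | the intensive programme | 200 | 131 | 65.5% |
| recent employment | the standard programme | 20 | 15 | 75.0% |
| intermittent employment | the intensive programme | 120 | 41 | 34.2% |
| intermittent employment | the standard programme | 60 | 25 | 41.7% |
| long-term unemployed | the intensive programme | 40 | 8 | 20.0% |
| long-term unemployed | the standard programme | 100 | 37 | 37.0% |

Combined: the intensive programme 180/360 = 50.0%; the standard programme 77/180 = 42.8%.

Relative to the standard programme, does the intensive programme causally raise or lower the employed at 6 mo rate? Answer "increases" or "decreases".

Within every prior employment history level the standard programme has the higher rate, yet pooled the intensive programme does — Simpson's reversal.
Prior employment history is set before the programme has any effect — it is not caused by the programme — and it independently drives the outcome. That makes it a confounder, so the causal comparison is within prior employment history levels.
Within each level — recent employment: 65.5% vs 75.0%; intermittent employment: 34.2% vs 41.7%; long-term unemployed: 20.0% vs 37.0% — the standard programme is higher every time.

decreases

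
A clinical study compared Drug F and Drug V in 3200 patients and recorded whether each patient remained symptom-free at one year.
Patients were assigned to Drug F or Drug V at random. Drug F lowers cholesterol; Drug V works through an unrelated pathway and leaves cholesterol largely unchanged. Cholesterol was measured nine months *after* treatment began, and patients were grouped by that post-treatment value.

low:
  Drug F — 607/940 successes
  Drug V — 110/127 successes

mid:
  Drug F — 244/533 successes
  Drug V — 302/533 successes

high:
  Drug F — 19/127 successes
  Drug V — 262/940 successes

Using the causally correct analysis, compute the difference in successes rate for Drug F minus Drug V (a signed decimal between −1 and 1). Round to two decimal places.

Because the drug influences cholesterol, cholesterol is a post-treatment mediator, not a confounder. Stratifying on it would bias the estimate; the causal effect is the crude pooled difference.
The causal difference is the pooled difference: 0.544 − 0.421 = +0.122.

+0.12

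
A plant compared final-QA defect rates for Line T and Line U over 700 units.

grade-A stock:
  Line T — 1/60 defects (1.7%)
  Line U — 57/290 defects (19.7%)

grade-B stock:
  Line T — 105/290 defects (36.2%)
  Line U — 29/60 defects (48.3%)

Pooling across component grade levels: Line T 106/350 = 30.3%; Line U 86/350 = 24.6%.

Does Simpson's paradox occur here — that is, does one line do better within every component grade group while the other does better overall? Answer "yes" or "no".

Within each component grade level (grade-A stock 1.7% vs 19.7%; grade-B stock 36.2% vs 48.3%), Line T has the lower rate every time. Pooled: 30.3% vs 24.6% — Line U has the lower rate overall. The two comparisons disagree.

yes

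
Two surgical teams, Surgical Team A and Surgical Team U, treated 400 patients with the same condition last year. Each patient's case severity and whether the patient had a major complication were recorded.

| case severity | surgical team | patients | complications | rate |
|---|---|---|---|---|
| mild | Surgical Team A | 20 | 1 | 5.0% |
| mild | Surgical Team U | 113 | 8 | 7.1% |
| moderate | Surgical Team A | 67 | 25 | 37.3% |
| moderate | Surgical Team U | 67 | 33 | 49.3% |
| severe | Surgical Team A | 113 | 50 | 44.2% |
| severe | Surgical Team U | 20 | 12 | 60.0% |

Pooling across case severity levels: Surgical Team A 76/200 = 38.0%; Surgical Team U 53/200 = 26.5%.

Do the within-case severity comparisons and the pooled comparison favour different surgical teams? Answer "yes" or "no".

yes

Within each case severity level (mild 5.0% vs 7.1%; moderate 37.3% vs 49.3%; severe 44.2% vs 60.0%), Surgical Team A has the lower rate every time. Pooled: 38.0% vs 26.5% — Surgical Team U has the lower rate overall. The two comparisons disagree.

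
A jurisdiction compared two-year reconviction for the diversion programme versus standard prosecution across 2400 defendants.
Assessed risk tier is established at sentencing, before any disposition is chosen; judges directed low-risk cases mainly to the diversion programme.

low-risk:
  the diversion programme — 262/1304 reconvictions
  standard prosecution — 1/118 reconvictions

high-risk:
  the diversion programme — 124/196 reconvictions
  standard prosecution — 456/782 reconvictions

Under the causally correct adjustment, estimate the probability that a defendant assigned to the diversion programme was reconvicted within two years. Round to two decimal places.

Here assessed risk tier is a common cause — it drives both which disposition a case falls under and the outcome. The crude comparison mixes populations; the stratum-specific rates are the causally relevant ones.
Standardising the diversion programme to the population assessed risk tier mix: 0.593·262/1304 + 0.407·124/196 = 0.377.

0.38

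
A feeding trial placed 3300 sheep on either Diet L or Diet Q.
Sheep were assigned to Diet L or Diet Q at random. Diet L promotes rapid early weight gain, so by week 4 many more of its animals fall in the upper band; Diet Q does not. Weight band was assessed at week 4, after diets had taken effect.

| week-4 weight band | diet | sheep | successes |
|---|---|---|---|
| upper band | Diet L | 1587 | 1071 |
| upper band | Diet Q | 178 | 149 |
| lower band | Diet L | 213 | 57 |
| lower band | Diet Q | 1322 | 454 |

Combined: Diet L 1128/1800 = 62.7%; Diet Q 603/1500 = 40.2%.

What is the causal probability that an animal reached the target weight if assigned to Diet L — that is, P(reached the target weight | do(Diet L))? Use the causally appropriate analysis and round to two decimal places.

0.63

Stratifying would compare diets among sheep the diets themselves sorted into week-4 weight band groups — a form of selection on an intermediate. The unconditioned pooled rates give the total causal effect.
So P(outcome | do(Diet L)) is just the pooled rate for Diet L: 1128/1800 = 0.627.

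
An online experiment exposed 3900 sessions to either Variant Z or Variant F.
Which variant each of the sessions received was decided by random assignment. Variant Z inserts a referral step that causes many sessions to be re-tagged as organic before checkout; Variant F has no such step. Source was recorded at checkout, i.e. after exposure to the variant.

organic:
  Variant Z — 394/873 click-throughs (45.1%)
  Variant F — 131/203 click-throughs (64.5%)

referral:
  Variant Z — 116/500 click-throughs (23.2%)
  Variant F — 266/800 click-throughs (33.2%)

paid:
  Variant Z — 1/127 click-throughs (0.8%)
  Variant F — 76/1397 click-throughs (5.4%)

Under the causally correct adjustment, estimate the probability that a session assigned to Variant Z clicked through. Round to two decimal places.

Traffic source is recorded after the variant and is itself shifted by it — it sits on the causal path from variant to outcome. Conditioning on a mediator would strip out part of the effect we want; the pooled comparison gives the total causal effect.
So P(outcome | do(Variant Z)) is just the pooled rate for Variant Z: 511/1500 = 0.341.

0.34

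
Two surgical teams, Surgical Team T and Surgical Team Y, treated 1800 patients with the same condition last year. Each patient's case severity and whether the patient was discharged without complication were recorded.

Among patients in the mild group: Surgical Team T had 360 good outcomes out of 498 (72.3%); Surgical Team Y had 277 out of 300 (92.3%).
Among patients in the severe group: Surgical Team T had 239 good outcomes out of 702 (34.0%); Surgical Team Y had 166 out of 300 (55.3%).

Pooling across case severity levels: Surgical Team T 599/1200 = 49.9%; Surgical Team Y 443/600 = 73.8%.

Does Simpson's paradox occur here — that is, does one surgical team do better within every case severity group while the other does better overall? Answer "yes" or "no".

no

Within each case severity level (mild 72.3% vs 92.3%; severe 34.0% vs 55.3%), Surgical Team Y has the higher rate every time. Pooled: 49.9% vs 73.8% — Surgical Team Y has the higher rate overall. They agree.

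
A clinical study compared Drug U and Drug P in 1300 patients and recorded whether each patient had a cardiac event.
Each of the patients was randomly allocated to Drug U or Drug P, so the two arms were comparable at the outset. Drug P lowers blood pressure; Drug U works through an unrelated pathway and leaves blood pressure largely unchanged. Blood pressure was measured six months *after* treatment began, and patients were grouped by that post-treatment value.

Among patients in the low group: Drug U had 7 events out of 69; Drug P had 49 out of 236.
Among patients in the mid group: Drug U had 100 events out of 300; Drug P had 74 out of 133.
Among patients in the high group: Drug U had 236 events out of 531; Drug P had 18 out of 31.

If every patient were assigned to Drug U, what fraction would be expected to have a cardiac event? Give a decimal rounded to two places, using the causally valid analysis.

0.38

Blood pressure lies on the pathway drug → blood pressure → outcome, so adjusting for it blocks the indirect effect. For the total causal effect of drug, use the unadjusted pooled rates.
So P(outcome | do(Drug U)) is just the pooled rate for Drug U: 343/900 = 0.381.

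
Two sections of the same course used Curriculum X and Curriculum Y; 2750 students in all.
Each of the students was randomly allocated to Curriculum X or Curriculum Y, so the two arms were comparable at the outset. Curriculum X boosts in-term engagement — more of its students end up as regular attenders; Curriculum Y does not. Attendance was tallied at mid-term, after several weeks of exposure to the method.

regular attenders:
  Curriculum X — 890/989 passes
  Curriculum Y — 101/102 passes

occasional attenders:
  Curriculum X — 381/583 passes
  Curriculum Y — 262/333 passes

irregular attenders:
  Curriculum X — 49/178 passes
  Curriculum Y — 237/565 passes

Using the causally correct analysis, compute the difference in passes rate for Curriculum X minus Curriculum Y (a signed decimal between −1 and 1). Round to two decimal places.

+0.15

Curriculum Y is higher inside every mid-term attendance stratum but Curriculum X is higher in aggregate. Whether to stratify depends on how mid-term attendance relates to the teaching method.
The distribution of mid-term attendance is itself part of what the teaching method does — it is an intermediate outcome. Holding it fixed would remove that part of the effect; the total effect is the pooled difference.
The causal difference is the pooled difference: 0.754 − 0.600 = +0.154.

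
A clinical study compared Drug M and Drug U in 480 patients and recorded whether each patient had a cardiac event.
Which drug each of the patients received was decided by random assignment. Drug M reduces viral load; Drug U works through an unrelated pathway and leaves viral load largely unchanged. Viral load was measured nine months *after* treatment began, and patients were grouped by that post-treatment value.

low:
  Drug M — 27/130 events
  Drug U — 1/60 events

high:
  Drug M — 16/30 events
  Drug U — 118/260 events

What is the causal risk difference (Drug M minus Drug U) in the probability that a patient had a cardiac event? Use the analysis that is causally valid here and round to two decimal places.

The viral load-specific comparison favours Drug U throughout, but the pooled figures favour Drug M. The question is whether to condition on viral load.
Viral load lies on the pathway drug → viral load → outcome, so adjusting for it blocks the indirect effect. For the total causal effect of drug, use the unadjusted pooled rates.
The causal difference is the pooled difference: 0.269 − 0.372 = -0.103.

-0.10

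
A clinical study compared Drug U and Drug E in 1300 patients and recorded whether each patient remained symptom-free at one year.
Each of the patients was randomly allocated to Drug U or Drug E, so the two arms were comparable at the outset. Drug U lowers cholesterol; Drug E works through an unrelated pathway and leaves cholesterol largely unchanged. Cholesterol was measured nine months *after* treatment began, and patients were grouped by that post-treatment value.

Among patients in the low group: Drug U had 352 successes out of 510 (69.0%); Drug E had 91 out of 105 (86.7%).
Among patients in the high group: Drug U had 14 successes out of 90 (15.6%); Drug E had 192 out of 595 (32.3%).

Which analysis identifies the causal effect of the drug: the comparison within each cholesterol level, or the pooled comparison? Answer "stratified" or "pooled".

pooled

The distribution of cholesterol is itself part of what the drug does — it is an intermediate outcome. Holding it fixed would remove that part of the effect; the total effect is the pooled difference.
Pooled: Drug U 61.0% vs Drug E 40.4%; Drug U is higher overall.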